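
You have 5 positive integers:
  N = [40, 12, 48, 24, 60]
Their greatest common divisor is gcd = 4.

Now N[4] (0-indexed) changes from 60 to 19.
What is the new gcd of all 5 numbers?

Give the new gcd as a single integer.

Answer: 1

Derivation:
Numbers: [40, 12, 48, 24, 60], gcd = 4
Change: index 4, 60 -> 19
gcd of the OTHER numbers (without index 4): gcd([40, 12, 48, 24]) = 4
New gcd = gcd(g_others, new_val) = gcd(4, 19) = 1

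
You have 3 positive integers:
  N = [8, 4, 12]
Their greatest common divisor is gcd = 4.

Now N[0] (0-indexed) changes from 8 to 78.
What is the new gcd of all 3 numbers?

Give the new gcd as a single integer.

Answer: 2

Derivation:
Numbers: [8, 4, 12], gcd = 4
Change: index 0, 8 -> 78
gcd of the OTHER numbers (without index 0): gcd([4, 12]) = 4
New gcd = gcd(g_others, new_val) = gcd(4, 78) = 2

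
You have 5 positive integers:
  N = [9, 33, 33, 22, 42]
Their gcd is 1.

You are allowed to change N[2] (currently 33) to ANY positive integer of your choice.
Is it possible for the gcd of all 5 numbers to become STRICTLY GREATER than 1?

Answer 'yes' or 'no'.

Current gcd = 1
gcd of all OTHER numbers (without N[2]=33): gcd([9, 33, 22, 42]) = 1
The new gcd after any change is gcd(1, new_value).
This can be at most 1.
Since 1 = old gcd 1, the gcd can only stay the same or decrease.

Answer: no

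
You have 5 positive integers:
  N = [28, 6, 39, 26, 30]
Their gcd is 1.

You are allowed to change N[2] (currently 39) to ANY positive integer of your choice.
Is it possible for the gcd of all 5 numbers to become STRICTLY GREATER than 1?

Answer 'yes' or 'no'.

Answer: yes

Derivation:
Current gcd = 1
gcd of all OTHER numbers (without N[2]=39): gcd([28, 6, 26, 30]) = 2
The new gcd after any change is gcd(2, new_value).
This can be at most 2.
Since 2 > old gcd 1, the gcd CAN increase (e.g., set N[2] = 2).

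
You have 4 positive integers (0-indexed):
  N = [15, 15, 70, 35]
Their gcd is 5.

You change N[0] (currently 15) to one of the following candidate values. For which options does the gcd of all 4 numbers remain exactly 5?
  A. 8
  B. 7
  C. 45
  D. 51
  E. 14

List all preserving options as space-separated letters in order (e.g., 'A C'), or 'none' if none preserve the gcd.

Old gcd = 5; gcd of others (without N[0]) = 5
New gcd for candidate v: gcd(5, v). Preserves old gcd iff gcd(5, v) = 5.
  Option A: v=8, gcd(5,8)=1 -> changes
  Option B: v=7, gcd(5,7)=1 -> changes
  Option C: v=45, gcd(5,45)=5 -> preserves
  Option D: v=51, gcd(5,51)=1 -> changes
  Option E: v=14, gcd(5,14)=1 -> changes

Answer: C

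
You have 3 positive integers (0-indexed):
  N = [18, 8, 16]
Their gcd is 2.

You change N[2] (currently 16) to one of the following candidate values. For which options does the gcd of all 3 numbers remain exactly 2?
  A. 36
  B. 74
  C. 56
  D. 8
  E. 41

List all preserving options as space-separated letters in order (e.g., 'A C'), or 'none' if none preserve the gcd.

Answer: A B C D

Derivation:
Old gcd = 2; gcd of others (without N[2]) = 2
New gcd for candidate v: gcd(2, v). Preserves old gcd iff gcd(2, v) = 2.
  Option A: v=36, gcd(2,36)=2 -> preserves
  Option B: v=74, gcd(2,74)=2 -> preserves
  Option C: v=56, gcd(2,56)=2 -> preserves
  Option D: v=8, gcd(2,8)=2 -> preserves
  Option E: v=41, gcd(2,41)=1 -> changes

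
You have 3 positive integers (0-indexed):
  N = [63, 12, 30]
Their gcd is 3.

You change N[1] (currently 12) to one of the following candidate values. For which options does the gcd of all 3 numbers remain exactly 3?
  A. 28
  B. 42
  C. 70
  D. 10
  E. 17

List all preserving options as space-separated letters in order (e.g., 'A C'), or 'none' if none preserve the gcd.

Old gcd = 3; gcd of others (without N[1]) = 3
New gcd for candidate v: gcd(3, v). Preserves old gcd iff gcd(3, v) = 3.
  Option A: v=28, gcd(3,28)=1 -> changes
  Option B: v=42, gcd(3,42)=3 -> preserves
  Option C: v=70, gcd(3,70)=1 -> changes
  Option D: v=10, gcd(3,10)=1 -> changes
  Option E: v=17, gcd(3,17)=1 -> changes

Answer: B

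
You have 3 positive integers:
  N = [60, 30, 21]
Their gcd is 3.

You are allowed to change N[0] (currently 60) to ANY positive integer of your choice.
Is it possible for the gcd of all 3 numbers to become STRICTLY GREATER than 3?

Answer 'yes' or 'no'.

Current gcd = 3
gcd of all OTHER numbers (without N[0]=60): gcd([30, 21]) = 3
The new gcd after any change is gcd(3, new_value).
This can be at most 3.
Since 3 = old gcd 3, the gcd can only stay the same or decrease.

Answer: no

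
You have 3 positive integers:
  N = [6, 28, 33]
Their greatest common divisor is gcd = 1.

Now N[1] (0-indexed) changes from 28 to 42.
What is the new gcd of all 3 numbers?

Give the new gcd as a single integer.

Answer: 3

Derivation:
Numbers: [6, 28, 33], gcd = 1
Change: index 1, 28 -> 42
gcd of the OTHER numbers (without index 1): gcd([6, 33]) = 3
New gcd = gcd(g_others, new_val) = gcd(3, 42) = 3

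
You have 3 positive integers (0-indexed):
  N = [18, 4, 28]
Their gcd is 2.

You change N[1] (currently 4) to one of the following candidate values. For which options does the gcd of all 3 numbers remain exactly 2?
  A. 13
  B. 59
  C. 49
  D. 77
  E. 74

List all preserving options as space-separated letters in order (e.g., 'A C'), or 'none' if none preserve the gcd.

Old gcd = 2; gcd of others (without N[1]) = 2
New gcd for candidate v: gcd(2, v). Preserves old gcd iff gcd(2, v) = 2.
  Option A: v=13, gcd(2,13)=1 -> changes
  Option B: v=59, gcd(2,59)=1 -> changes
  Option C: v=49, gcd(2,49)=1 -> changes
  Option D: v=77, gcd(2,77)=1 -> changes
  Option E: v=74, gcd(2,74)=2 -> preserves

Answer: E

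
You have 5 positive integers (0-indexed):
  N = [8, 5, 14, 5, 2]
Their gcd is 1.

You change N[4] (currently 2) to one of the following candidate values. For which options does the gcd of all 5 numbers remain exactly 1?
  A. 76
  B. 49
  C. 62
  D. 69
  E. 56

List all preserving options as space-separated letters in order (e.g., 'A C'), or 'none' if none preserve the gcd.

Old gcd = 1; gcd of others (without N[4]) = 1
New gcd for candidate v: gcd(1, v). Preserves old gcd iff gcd(1, v) = 1.
  Option A: v=76, gcd(1,76)=1 -> preserves
  Option B: v=49, gcd(1,49)=1 -> preserves
  Option C: v=62, gcd(1,62)=1 -> preserves
  Option D: v=69, gcd(1,69)=1 -> preserves
  Option E: v=56, gcd(1,56)=1 -> preserves

Answer: A B C D E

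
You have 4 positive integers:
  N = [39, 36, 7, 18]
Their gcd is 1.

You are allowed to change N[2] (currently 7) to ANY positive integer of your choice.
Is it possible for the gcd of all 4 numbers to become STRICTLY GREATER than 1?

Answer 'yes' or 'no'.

Current gcd = 1
gcd of all OTHER numbers (without N[2]=7): gcd([39, 36, 18]) = 3
The new gcd after any change is gcd(3, new_value).
This can be at most 3.
Since 3 > old gcd 1, the gcd CAN increase (e.g., set N[2] = 3).

Answer: yes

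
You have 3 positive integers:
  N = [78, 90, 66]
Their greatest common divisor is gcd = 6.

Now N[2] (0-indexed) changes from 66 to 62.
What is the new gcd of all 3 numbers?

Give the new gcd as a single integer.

Answer: 2

Derivation:
Numbers: [78, 90, 66], gcd = 6
Change: index 2, 66 -> 62
gcd of the OTHER numbers (without index 2): gcd([78, 90]) = 6
New gcd = gcd(g_others, new_val) = gcd(6, 62) = 2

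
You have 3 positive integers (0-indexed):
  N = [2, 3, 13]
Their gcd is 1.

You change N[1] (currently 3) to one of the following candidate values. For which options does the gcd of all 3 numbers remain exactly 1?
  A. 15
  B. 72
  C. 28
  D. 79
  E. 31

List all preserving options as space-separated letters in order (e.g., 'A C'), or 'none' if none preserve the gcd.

Answer: A B C D E

Derivation:
Old gcd = 1; gcd of others (without N[1]) = 1
New gcd for candidate v: gcd(1, v). Preserves old gcd iff gcd(1, v) = 1.
  Option A: v=15, gcd(1,15)=1 -> preserves
  Option B: v=72, gcd(1,72)=1 -> preserves
  Option C: v=28, gcd(1,28)=1 -> preserves
  Option D: v=79, gcd(1,79)=1 -> preserves
  Option E: v=31, gcd(1,31)=1 -> preserves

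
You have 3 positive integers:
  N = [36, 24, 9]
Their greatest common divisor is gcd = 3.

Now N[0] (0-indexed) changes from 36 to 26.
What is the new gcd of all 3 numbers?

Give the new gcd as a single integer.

Answer: 1

Derivation:
Numbers: [36, 24, 9], gcd = 3
Change: index 0, 36 -> 26
gcd of the OTHER numbers (without index 0): gcd([24, 9]) = 3
New gcd = gcd(g_others, new_val) = gcd(3, 26) = 1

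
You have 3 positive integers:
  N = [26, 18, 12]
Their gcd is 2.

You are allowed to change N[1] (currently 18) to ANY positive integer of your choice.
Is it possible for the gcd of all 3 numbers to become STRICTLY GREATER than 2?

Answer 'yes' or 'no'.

Answer: no

Derivation:
Current gcd = 2
gcd of all OTHER numbers (without N[1]=18): gcd([26, 12]) = 2
The new gcd after any change is gcd(2, new_value).
This can be at most 2.
Since 2 = old gcd 2, the gcd can only stay the same or decrease.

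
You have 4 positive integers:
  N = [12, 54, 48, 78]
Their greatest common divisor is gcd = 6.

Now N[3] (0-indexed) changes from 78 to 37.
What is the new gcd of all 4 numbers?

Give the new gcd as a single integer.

Numbers: [12, 54, 48, 78], gcd = 6
Change: index 3, 78 -> 37
gcd of the OTHER numbers (without index 3): gcd([12, 54, 48]) = 6
New gcd = gcd(g_others, new_val) = gcd(6, 37) = 1

Answer: 1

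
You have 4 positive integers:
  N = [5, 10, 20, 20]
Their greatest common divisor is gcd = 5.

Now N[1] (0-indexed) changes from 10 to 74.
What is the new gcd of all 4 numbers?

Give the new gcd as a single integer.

Answer: 1

Derivation:
Numbers: [5, 10, 20, 20], gcd = 5
Change: index 1, 10 -> 74
gcd of the OTHER numbers (without index 1): gcd([5, 20, 20]) = 5
New gcd = gcd(g_others, new_val) = gcd(5, 74) = 1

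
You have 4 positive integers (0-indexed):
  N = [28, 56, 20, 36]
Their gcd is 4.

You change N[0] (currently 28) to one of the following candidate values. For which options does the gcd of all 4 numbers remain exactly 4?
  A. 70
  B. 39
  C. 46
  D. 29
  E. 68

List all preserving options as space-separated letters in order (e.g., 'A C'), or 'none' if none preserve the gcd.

Old gcd = 4; gcd of others (without N[0]) = 4
New gcd for candidate v: gcd(4, v). Preserves old gcd iff gcd(4, v) = 4.
  Option A: v=70, gcd(4,70)=2 -> changes
  Option B: v=39, gcd(4,39)=1 -> changes
  Option C: v=46, gcd(4,46)=2 -> changes
  Option D: v=29, gcd(4,29)=1 -> changes
  Option E: v=68, gcd(4,68)=4 -> preserves

Answer: E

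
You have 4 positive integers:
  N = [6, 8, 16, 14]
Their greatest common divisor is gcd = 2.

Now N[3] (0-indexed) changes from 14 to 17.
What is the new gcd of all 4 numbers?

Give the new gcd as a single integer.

Numbers: [6, 8, 16, 14], gcd = 2
Change: index 3, 14 -> 17
gcd of the OTHER numbers (without index 3): gcd([6, 8, 16]) = 2
New gcd = gcd(g_others, new_val) = gcd(2, 17) = 1

Answer: 1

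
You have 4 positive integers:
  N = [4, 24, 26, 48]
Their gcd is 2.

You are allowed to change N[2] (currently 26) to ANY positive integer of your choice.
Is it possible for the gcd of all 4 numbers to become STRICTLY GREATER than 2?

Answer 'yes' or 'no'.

Answer: yes

Derivation:
Current gcd = 2
gcd of all OTHER numbers (without N[2]=26): gcd([4, 24, 48]) = 4
The new gcd after any change is gcd(4, new_value).
This can be at most 4.
Since 4 > old gcd 2, the gcd CAN increase (e.g., set N[2] = 4).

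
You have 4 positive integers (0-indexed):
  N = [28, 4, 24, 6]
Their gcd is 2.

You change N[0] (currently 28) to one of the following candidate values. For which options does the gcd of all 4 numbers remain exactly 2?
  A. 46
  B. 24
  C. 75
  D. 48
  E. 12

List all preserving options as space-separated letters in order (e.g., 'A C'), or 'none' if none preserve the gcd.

Old gcd = 2; gcd of others (without N[0]) = 2
New gcd for candidate v: gcd(2, v). Preserves old gcd iff gcd(2, v) = 2.
  Option A: v=46, gcd(2,46)=2 -> preserves
  Option B: v=24, gcd(2,24)=2 -> preserves
  Option C: v=75, gcd(2,75)=1 -> changes
  Option D: v=48, gcd(2,48)=2 -> preserves
  Option E: v=12, gcd(2,12)=2 -> preserves

Answer: A B D E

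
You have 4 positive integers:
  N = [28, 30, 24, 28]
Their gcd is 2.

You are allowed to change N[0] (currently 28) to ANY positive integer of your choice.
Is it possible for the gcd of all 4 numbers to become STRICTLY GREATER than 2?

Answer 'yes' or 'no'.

Answer: no

Derivation:
Current gcd = 2
gcd of all OTHER numbers (without N[0]=28): gcd([30, 24, 28]) = 2
The new gcd after any change is gcd(2, new_value).
This can be at most 2.
Since 2 = old gcd 2, the gcd can only stay the same or decrease.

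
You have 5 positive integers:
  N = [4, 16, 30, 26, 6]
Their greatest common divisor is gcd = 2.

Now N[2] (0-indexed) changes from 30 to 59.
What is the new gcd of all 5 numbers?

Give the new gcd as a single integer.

Answer: 1

Derivation:
Numbers: [4, 16, 30, 26, 6], gcd = 2
Change: index 2, 30 -> 59
gcd of the OTHER numbers (without index 2): gcd([4, 16, 26, 6]) = 2
New gcd = gcd(g_others, new_val) = gcd(2, 59) = 1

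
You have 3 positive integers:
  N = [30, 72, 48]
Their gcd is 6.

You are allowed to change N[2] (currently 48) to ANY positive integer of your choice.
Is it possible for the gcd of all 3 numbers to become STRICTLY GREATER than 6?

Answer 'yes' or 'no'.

Answer: no

Derivation:
Current gcd = 6
gcd of all OTHER numbers (without N[2]=48): gcd([30, 72]) = 6
The new gcd after any change is gcd(6, new_value).
This can be at most 6.
Since 6 = old gcd 6, the gcd can only stay the same or decrease.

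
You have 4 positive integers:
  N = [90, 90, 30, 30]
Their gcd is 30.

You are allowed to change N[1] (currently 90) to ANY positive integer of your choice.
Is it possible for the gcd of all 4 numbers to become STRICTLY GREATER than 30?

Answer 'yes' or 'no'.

Current gcd = 30
gcd of all OTHER numbers (without N[1]=90): gcd([90, 30, 30]) = 30
The new gcd after any change is gcd(30, new_value).
This can be at most 30.
Since 30 = old gcd 30, the gcd can only stay the same or decrease.

Answer: no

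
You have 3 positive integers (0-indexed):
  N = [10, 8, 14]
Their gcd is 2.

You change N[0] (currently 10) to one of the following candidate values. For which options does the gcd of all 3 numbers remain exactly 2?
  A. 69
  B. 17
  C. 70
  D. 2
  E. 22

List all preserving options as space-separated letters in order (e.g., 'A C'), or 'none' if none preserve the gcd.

Old gcd = 2; gcd of others (without N[0]) = 2
New gcd for candidate v: gcd(2, v). Preserves old gcd iff gcd(2, v) = 2.
  Option A: v=69, gcd(2,69)=1 -> changes
  Option B: v=17, gcd(2,17)=1 -> changes
  Option C: v=70, gcd(2,70)=2 -> preserves
  Option D: v=2, gcd(2,2)=2 -> preserves
  Option E: v=22, gcd(2,22)=2 -> preserves

Answer: C D E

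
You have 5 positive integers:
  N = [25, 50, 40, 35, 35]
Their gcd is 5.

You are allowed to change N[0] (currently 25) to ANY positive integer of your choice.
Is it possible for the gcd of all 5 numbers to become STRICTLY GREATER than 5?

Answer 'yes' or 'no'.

Current gcd = 5
gcd of all OTHER numbers (without N[0]=25): gcd([50, 40, 35, 35]) = 5
The new gcd after any change is gcd(5, new_value).
This can be at most 5.
Since 5 = old gcd 5, the gcd can only stay the same or decrease.

Answer: no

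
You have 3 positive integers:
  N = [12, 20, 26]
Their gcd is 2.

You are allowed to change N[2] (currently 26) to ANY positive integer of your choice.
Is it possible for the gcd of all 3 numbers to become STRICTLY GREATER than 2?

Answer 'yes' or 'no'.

Current gcd = 2
gcd of all OTHER numbers (without N[2]=26): gcd([12, 20]) = 4
The new gcd after any change is gcd(4, new_value).
This can be at most 4.
Since 4 > old gcd 2, the gcd CAN increase (e.g., set N[2] = 4).

Answer: yes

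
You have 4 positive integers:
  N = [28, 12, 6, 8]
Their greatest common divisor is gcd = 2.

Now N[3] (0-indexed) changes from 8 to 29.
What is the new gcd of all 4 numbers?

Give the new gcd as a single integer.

Numbers: [28, 12, 6, 8], gcd = 2
Change: index 3, 8 -> 29
gcd of the OTHER numbers (without index 3): gcd([28, 12, 6]) = 2
New gcd = gcd(g_others, new_val) = gcd(2, 29) = 1

Answer: 1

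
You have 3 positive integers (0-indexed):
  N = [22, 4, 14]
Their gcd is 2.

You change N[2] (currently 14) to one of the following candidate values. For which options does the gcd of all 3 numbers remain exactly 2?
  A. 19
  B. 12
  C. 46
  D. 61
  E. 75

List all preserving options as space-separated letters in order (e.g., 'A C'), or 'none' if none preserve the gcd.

Old gcd = 2; gcd of others (without N[2]) = 2
New gcd for candidate v: gcd(2, v). Preserves old gcd iff gcd(2, v) = 2.
  Option A: v=19, gcd(2,19)=1 -> changes
  Option B: v=12, gcd(2,12)=2 -> preserves
  Option C: v=46, gcd(2,46)=2 -> preserves
  Option D: v=61, gcd(2,61)=1 -> changes
  Option E: v=75, gcd(2,75)=1 -> changes

Answer: B C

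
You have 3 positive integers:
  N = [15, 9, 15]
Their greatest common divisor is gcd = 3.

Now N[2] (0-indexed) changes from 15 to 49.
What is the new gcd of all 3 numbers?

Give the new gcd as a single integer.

Numbers: [15, 9, 15], gcd = 3
Change: index 2, 15 -> 49
gcd of the OTHER numbers (without index 2): gcd([15, 9]) = 3
New gcd = gcd(g_others, new_val) = gcd(3, 49) = 1

Answer: 1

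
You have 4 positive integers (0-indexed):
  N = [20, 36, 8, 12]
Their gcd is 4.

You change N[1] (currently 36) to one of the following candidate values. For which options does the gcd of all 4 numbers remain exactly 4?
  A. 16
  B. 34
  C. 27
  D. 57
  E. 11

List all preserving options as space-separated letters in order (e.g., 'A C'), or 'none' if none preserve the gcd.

Old gcd = 4; gcd of others (without N[1]) = 4
New gcd for candidate v: gcd(4, v). Preserves old gcd iff gcd(4, v) = 4.
  Option A: v=16, gcd(4,16)=4 -> preserves
  Option B: v=34, gcd(4,34)=2 -> changes
  Option C: v=27, gcd(4,27)=1 -> changes
  Option D: v=57, gcd(4,57)=1 -> changes
  Option E: v=11, gcd(4,11)=1 -> changes

Answer: A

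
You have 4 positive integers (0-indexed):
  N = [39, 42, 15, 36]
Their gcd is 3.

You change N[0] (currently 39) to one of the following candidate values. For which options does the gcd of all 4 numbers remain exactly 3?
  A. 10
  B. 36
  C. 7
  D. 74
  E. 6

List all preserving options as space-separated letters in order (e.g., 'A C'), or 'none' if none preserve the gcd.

Old gcd = 3; gcd of others (without N[0]) = 3
New gcd for candidate v: gcd(3, v). Preserves old gcd iff gcd(3, v) = 3.
  Option A: v=10, gcd(3,10)=1 -> changes
  Option B: v=36, gcd(3,36)=3 -> preserves
  Option C: v=7, gcd(3,7)=1 -> changes
  Option D: v=74, gcd(3,74)=1 -> changes
  Option E: v=6, gcd(3,6)=3 -> preserves

Answer: B E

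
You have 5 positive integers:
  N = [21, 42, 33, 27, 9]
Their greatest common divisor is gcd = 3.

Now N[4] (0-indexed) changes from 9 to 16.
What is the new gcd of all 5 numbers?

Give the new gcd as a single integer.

Numbers: [21, 42, 33, 27, 9], gcd = 3
Change: index 4, 9 -> 16
gcd of the OTHER numbers (without index 4): gcd([21, 42, 33, 27]) = 3
New gcd = gcd(g_others, new_val) = gcd(3, 16) = 1

Answer: 1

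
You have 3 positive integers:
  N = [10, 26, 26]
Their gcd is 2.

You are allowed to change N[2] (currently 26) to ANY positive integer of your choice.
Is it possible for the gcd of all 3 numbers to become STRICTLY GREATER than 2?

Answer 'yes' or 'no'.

Answer: no

Derivation:
Current gcd = 2
gcd of all OTHER numbers (without N[2]=26): gcd([10, 26]) = 2
The new gcd after any change is gcd(2, new_value).
This can be at most 2.
Since 2 = old gcd 2, the gcd can only stay the same or decrease.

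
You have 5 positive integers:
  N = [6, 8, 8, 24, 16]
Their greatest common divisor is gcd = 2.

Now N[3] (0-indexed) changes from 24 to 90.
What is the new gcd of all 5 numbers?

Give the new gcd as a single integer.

Answer: 2

Derivation:
Numbers: [6, 8, 8, 24, 16], gcd = 2
Change: index 3, 24 -> 90
gcd of the OTHER numbers (without index 3): gcd([6, 8, 8, 16]) = 2
New gcd = gcd(g_others, new_val) = gcd(2, 90) = 2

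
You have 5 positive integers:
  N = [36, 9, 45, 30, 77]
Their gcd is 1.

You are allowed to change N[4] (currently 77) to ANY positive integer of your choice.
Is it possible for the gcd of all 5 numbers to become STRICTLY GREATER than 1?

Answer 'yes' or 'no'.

Current gcd = 1
gcd of all OTHER numbers (without N[4]=77): gcd([36, 9, 45, 30]) = 3
The new gcd after any change is gcd(3, new_value).
This can be at most 3.
Since 3 > old gcd 1, the gcd CAN increase (e.g., set N[4] = 3).

Answer: yes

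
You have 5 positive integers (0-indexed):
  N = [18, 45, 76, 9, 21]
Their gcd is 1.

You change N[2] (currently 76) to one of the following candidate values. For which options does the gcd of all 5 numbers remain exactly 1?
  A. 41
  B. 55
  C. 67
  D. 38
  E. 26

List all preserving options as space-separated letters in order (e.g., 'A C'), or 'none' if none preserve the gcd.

Answer: A B C D E

Derivation:
Old gcd = 1; gcd of others (without N[2]) = 3
New gcd for candidate v: gcd(3, v). Preserves old gcd iff gcd(3, v) = 1.
  Option A: v=41, gcd(3,41)=1 -> preserves
  Option B: v=55, gcd(3,55)=1 -> preserves
  Option C: v=67, gcd(3,67)=1 -> preserves
  Option D: v=38, gcd(3,38)=1 -> preserves
  Option E: v=26, gcd(3,26)=1 -> preserves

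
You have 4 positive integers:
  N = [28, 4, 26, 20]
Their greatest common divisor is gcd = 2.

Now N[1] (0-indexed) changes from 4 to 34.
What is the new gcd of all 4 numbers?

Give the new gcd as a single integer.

Numbers: [28, 4, 26, 20], gcd = 2
Change: index 1, 4 -> 34
gcd of the OTHER numbers (without index 1): gcd([28, 26, 20]) = 2
New gcd = gcd(g_others, new_val) = gcd(2, 34) = 2

Answer: 2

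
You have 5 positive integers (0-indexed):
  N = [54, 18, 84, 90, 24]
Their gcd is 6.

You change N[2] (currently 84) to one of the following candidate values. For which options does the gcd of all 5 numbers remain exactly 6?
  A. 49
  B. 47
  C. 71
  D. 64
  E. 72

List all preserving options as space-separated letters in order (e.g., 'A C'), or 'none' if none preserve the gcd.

Answer: E

Derivation:
Old gcd = 6; gcd of others (without N[2]) = 6
New gcd for candidate v: gcd(6, v). Preserves old gcd iff gcd(6, v) = 6.
  Option A: v=49, gcd(6,49)=1 -> changes
  Option B: v=47, gcd(6,47)=1 -> changes
  Option C: v=71, gcd(6,71)=1 -> changes
  Option D: v=64, gcd(6,64)=2 -> changes
  Option E: v=72, gcd(6,72)=6 -> preserves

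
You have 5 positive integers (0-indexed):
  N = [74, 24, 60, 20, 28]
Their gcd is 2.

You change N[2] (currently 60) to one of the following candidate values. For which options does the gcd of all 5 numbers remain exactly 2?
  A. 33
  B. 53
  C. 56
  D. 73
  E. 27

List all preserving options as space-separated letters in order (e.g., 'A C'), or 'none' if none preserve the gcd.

Answer: C

Derivation:
Old gcd = 2; gcd of others (without N[2]) = 2
New gcd for candidate v: gcd(2, v). Preserves old gcd iff gcd(2, v) = 2.
  Option A: v=33, gcd(2,33)=1 -> changes
  Option B: v=53, gcd(2,53)=1 -> changes
  Option C: v=56, gcd(2,56)=2 -> preserves
  Option D: v=73, gcd(2,73)=1 -> changes
  Option E: v=27, gcd(2,27)=1 -> changes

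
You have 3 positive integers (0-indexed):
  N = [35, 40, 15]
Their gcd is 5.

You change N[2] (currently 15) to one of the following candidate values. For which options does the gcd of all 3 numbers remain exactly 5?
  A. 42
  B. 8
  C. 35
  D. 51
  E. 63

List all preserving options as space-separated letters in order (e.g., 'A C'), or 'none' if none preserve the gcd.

Old gcd = 5; gcd of others (without N[2]) = 5
New gcd for candidate v: gcd(5, v). Preserves old gcd iff gcd(5, v) = 5.
  Option A: v=42, gcd(5,42)=1 -> changes
  Option B: v=8, gcd(5,8)=1 -> changes
  Option C: v=35, gcd(5,35)=5 -> preserves
  Option D: v=51, gcd(5,51)=1 -> changes
  Option E: v=63, gcd(5,63)=1 -> changes

Answer: C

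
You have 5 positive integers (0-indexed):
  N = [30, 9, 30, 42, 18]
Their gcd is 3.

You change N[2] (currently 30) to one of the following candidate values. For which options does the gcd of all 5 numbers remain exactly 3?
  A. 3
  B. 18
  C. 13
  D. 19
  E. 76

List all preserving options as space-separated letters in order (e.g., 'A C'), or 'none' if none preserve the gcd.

Old gcd = 3; gcd of others (without N[2]) = 3
New gcd for candidate v: gcd(3, v). Preserves old gcd iff gcd(3, v) = 3.
  Option A: v=3, gcd(3,3)=3 -> preserves
  Option B: v=18, gcd(3,18)=3 -> preserves
  Option C: v=13, gcd(3,13)=1 -> changes
  Option D: v=19, gcd(3,19)=1 -> changes
  Option E: v=76, gcd(3,76)=1 -> changes

Answer: A B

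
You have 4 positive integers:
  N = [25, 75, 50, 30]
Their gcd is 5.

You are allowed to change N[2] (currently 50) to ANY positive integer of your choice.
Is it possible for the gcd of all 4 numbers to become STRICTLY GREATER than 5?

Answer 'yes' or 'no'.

Answer: no

Derivation:
Current gcd = 5
gcd of all OTHER numbers (without N[2]=50): gcd([25, 75, 30]) = 5
The new gcd after any change is gcd(5, new_value).
This can be at most 5.
Since 5 = old gcd 5, the gcd can only stay the same or decrease.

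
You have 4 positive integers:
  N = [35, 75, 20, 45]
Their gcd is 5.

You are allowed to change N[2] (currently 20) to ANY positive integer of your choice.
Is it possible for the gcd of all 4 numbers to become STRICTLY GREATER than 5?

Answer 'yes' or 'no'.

Current gcd = 5
gcd of all OTHER numbers (without N[2]=20): gcd([35, 75, 45]) = 5
The new gcd after any change is gcd(5, new_value).
This can be at most 5.
Since 5 = old gcd 5, the gcd can only stay the same or decrease.

Answer: no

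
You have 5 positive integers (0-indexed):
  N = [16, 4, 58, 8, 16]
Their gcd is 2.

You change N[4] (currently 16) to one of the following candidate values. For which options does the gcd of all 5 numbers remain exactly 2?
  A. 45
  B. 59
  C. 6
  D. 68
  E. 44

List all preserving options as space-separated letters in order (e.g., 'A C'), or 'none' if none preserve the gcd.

Answer: C D E

Derivation:
Old gcd = 2; gcd of others (without N[4]) = 2
New gcd for candidate v: gcd(2, v). Preserves old gcd iff gcd(2, v) = 2.
  Option A: v=45, gcd(2,45)=1 -> changes
  Option B: v=59, gcd(2,59)=1 -> changes
  Option C: v=6, gcd(2,6)=2 -> preserves
  Option D: v=68, gcd(2,68)=2 -> preserves
  Option E: v=44, gcd(2,44)=2 -> preserves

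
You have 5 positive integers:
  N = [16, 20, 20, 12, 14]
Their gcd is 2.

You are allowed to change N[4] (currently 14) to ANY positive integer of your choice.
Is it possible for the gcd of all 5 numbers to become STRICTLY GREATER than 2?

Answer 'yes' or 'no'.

Current gcd = 2
gcd of all OTHER numbers (without N[4]=14): gcd([16, 20, 20, 12]) = 4
The new gcd after any change is gcd(4, new_value).
This can be at most 4.
Since 4 > old gcd 2, the gcd CAN increase (e.g., set N[4] = 4).

Answer: yes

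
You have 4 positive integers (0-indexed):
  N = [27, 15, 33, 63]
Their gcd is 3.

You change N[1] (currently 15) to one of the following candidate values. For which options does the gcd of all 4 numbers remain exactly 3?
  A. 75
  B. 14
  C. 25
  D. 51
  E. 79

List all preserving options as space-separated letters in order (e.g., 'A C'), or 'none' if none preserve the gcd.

Answer: A D

Derivation:
Old gcd = 3; gcd of others (without N[1]) = 3
New gcd for candidate v: gcd(3, v). Preserves old gcd iff gcd(3, v) = 3.
  Option A: v=75, gcd(3,75)=3 -> preserves
  Option B: v=14, gcd(3,14)=1 -> changes
  Option C: v=25, gcd(3,25)=1 -> changes
  Option D: v=51, gcd(3,51)=3 -> preserves
  Option E: v=79, gcd(3,79)=1 -> changes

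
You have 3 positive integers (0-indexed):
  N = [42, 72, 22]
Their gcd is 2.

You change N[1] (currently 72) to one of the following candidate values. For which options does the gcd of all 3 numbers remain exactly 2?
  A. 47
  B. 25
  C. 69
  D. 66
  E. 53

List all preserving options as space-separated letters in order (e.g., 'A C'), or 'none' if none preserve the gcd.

Old gcd = 2; gcd of others (without N[1]) = 2
New gcd for candidate v: gcd(2, v). Preserves old gcd iff gcd(2, v) = 2.
  Option A: v=47, gcd(2,47)=1 -> changes
  Option B: v=25, gcd(2,25)=1 -> changes
  Option C: v=69, gcd(2,69)=1 -> changes
  Option D: v=66, gcd(2,66)=2 -> preserves
  Option E: v=53, gcd(2,53)=1 -> changes

Answer: D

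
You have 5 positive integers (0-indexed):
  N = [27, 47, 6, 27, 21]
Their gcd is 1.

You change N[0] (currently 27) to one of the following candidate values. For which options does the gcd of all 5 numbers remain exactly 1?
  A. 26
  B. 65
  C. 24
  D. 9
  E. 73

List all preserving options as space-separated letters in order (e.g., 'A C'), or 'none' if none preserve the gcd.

Old gcd = 1; gcd of others (without N[0]) = 1
New gcd for candidate v: gcd(1, v). Preserves old gcd iff gcd(1, v) = 1.
  Option A: v=26, gcd(1,26)=1 -> preserves
  Option B: v=65, gcd(1,65)=1 -> preserves
  Option C: v=24, gcd(1,24)=1 -> preserves
  Option D: v=9, gcd(1,9)=1 -> preserves
  Option E: v=73, gcd(1,73)=1 -> preserves

Answer: A B C D E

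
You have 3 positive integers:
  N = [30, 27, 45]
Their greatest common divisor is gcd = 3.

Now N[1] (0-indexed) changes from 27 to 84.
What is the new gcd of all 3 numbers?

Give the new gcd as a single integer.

Numbers: [30, 27, 45], gcd = 3
Change: index 1, 27 -> 84
gcd of the OTHER numbers (without index 1): gcd([30, 45]) = 15
New gcd = gcd(g_others, new_val) = gcd(15, 84) = 3

Answer: 3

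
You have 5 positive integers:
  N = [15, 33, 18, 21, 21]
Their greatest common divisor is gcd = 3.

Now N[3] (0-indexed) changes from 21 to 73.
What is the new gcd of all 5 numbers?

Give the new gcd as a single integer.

Numbers: [15, 33, 18, 21, 21], gcd = 3
Change: index 3, 21 -> 73
gcd of the OTHER numbers (without index 3): gcd([15, 33, 18, 21]) = 3
New gcd = gcd(g_others, new_val) = gcd(3, 73) = 1

Answer: 1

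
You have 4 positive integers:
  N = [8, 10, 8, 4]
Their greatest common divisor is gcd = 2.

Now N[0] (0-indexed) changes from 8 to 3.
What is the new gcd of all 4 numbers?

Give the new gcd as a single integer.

Numbers: [8, 10, 8, 4], gcd = 2
Change: index 0, 8 -> 3
gcd of the OTHER numbers (without index 0): gcd([10, 8, 4]) = 2
New gcd = gcd(g_others, new_val) = gcd(2, 3) = 1

Answer: 1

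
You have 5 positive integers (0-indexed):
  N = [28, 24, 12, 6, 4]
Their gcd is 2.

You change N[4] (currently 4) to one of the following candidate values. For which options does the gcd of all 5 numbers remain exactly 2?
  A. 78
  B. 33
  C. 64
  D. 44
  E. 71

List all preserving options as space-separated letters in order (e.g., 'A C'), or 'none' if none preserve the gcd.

Old gcd = 2; gcd of others (without N[4]) = 2
New gcd for candidate v: gcd(2, v). Preserves old gcd iff gcd(2, v) = 2.
  Option A: v=78, gcd(2,78)=2 -> preserves
  Option B: v=33, gcd(2,33)=1 -> changes
  Option C: v=64, gcd(2,64)=2 -> preserves
  Option D: v=44, gcd(2,44)=2 -> preserves
  Option E: v=71, gcd(2,71)=1 -> changes

Answer: A C D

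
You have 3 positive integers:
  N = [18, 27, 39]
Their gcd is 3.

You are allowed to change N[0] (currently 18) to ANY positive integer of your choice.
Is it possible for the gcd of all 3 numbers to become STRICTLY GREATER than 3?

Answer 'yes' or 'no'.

Current gcd = 3
gcd of all OTHER numbers (without N[0]=18): gcd([27, 39]) = 3
The new gcd after any change is gcd(3, new_value).
This can be at most 3.
Since 3 = old gcd 3, the gcd can only stay the same or decrease.

Answer: no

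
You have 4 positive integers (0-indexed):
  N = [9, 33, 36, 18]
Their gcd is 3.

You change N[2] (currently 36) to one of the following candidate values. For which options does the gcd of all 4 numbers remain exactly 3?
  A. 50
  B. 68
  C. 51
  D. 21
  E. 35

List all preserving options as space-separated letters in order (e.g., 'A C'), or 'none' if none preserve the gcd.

Old gcd = 3; gcd of others (without N[2]) = 3
New gcd for candidate v: gcd(3, v). Preserves old gcd iff gcd(3, v) = 3.
  Option A: v=50, gcd(3,50)=1 -> changes
  Option B: v=68, gcd(3,68)=1 -> changes
  Option C: v=51, gcd(3,51)=3 -> preserves
  Option D: v=21, gcd(3,21)=3 -> preserves
  Option E: v=35, gcd(3,35)=1 -> changes

Answer: C D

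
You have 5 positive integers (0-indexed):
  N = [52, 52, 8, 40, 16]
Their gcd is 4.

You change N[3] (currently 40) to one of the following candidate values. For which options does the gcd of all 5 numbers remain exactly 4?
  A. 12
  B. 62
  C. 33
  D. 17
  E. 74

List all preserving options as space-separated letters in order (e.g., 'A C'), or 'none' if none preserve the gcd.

Old gcd = 4; gcd of others (without N[3]) = 4
New gcd for candidate v: gcd(4, v). Preserves old gcd iff gcd(4, v) = 4.
  Option A: v=12, gcd(4,12)=4 -> preserves
  Option B: v=62, gcd(4,62)=2 -> changes
  Option C: v=33, gcd(4,33)=1 -> changes
  Option D: v=17, gcd(4,17)=1 -> changes
  Option E: v=74, gcd(4,74)=2 -> changes

Answer: A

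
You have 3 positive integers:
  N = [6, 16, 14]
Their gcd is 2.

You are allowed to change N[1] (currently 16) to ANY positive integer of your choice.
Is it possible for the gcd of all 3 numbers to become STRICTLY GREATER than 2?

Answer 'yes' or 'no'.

Answer: no

Derivation:
Current gcd = 2
gcd of all OTHER numbers (without N[1]=16): gcd([6, 14]) = 2
The new gcd after any change is gcd(2, new_value).
This can be at most 2.
Since 2 = old gcd 2, the gcd can only stay the same or decrease.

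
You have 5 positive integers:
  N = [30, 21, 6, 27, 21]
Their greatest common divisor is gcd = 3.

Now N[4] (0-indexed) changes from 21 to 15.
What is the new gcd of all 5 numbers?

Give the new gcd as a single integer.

Numbers: [30, 21, 6, 27, 21], gcd = 3
Change: index 4, 21 -> 15
gcd of the OTHER numbers (without index 4): gcd([30, 21, 6, 27]) = 3
New gcd = gcd(g_others, new_val) = gcd(3, 15) = 3

Answer: 3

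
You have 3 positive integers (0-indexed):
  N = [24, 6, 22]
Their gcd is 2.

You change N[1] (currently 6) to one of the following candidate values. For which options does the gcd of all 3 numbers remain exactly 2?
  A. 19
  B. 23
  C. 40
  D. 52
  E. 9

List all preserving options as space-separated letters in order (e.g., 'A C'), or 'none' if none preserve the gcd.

Answer: C D

Derivation:
Old gcd = 2; gcd of others (without N[1]) = 2
New gcd for candidate v: gcd(2, v). Preserves old gcd iff gcd(2, v) = 2.
  Option A: v=19, gcd(2,19)=1 -> changes
  Option B: v=23, gcd(2,23)=1 -> changes
  Option C: v=40, gcd(2,40)=2 -> preserves
  Option D: v=52, gcd(2,52)=2 -> preserves
  Option E: v=9, gcd(2,9)=1 -> changes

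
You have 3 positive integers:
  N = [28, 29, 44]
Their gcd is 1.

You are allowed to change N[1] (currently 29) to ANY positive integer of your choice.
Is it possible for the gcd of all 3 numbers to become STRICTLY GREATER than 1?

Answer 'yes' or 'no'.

Current gcd = 1
gcd of all OTHER numbers (without N[1]=29): gcd([28, 44]) = 4
The new gcd after any change is gcd(4, new_value).
This can be at most 4.
Since 4 > old gcd 1, the gcd CAN increase (e.g., set N[1] = 4).

Answer: yes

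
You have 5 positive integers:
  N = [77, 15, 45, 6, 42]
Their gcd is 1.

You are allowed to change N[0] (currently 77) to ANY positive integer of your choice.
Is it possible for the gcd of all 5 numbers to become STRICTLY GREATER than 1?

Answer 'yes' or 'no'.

Answer: yes

Derivation:
Current gcd = 1
gcd of all OTHER numbers (without N[0]=77): gcd([15, 45, 6, 42]) = 3
The new gcd after any change is gcd(3, new_value).
This can be at most 3.
Since 3 > old gcd 1, the gcd CAN increase (e.g., set N[0] = 3).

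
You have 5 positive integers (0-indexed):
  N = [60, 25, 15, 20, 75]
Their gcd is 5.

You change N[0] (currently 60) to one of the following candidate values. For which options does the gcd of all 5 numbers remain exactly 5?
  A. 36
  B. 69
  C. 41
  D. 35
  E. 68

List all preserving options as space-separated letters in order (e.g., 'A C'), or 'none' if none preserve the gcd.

Old gcd = 5; gcd of others (without N[0]) = 5
New gcd for candidate v: gcd(5, v). Preserves old gcd iff gcd(5, v) = 5.
  Option A: v=36, gcd(5,36)=1 -> changes
  Option B: v=69, gcd(5,69)=1 -> changes
  Option C: v=41, gcd(5,41)=1 -> changes
  Option D: v=35, gcd(5,35)=5 -> preserves
  Option E: v=68, gcd(5,68)=1 -> changes

Answer: D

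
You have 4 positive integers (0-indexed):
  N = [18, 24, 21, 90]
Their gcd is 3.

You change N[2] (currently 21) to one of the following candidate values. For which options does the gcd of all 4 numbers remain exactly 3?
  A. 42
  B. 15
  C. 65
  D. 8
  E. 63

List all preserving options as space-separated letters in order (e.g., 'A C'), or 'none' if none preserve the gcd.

Old gcd = 3; gcd of others (without N[2]) = 6
New gcd for candidate v: gcd(6, v). Preserves old gcd iff gcd(6, v) = 3.
  Option A: v=42, gcd(6,42)=6 -> changes
  Option B: v=15, gcd(6,15)=3 -> preserves
  Option C: v=65, gcd(6,65)=1 -> changes
  Option D: v=8, gcd(6,8)=2 -> changes
  Option E: v=63, gcd(6,63)=3 -> preserves

Answer: B E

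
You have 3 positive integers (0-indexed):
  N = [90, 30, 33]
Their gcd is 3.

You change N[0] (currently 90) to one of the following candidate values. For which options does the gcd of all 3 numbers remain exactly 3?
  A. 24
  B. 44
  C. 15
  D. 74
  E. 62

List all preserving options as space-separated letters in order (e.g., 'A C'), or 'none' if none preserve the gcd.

Old gcd = 3; gcd of others (without N[0]) = 3
New gcd for candidate v: gcd(3, v). Preserves old gcd iff gcd(3, v) = 3.
  Option A: v=24, gcd(3,24)=3 -> preserves
  Option B: v=44, gcd(3,44)=1 -> changes
  Option C: v=15, gcd(3,15)=3 -> preserves
  Option D: v=74, gcd(3,74)=1 -> changes
  Option E: v=62, gcd(3,62)=1 -> changes

Answer: A C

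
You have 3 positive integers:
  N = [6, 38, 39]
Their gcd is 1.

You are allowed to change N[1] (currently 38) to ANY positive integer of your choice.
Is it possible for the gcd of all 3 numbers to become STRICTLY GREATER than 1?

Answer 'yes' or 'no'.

Answer: yes

Derivation:
Current gcd = 1
gcd of all OTHER numbers (without N[1]=38): gcd([6, 39]) = 3
The new gcd after any change is gcd(3, new_value).
This can be at most 3.
Since 3 > old gcd 1, the gcd CAN increase (e.g., set N[1] = 3).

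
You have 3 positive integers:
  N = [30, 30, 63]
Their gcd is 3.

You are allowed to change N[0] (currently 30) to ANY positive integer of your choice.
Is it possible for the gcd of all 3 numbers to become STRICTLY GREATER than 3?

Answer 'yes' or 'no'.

Answer: no

Derivation:
Current gcd = 3
gcd of all OTHER numbers (without N[0]=30): gcd([30, 63]) = 3
The new gcd after any change is gcd(3, new_value).
This can be at most 3.
Since 3 = old gcd 3, the gcd can only stay the same or decrease.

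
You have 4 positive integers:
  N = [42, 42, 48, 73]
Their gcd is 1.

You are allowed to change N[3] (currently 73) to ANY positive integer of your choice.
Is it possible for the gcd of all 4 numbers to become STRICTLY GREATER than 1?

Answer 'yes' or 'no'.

Answer: yes

Derivation:
Current gcd = 1
gcd of all OTHER numbers (without N[3]=73): gcd([42, 42, 48]) = 6
The new gcd after any change is gcd(6, new_value).
This can be at most 6.
Since 6 > old gcd 1, the gcd CAN increase (e.g., set N[3] = 6).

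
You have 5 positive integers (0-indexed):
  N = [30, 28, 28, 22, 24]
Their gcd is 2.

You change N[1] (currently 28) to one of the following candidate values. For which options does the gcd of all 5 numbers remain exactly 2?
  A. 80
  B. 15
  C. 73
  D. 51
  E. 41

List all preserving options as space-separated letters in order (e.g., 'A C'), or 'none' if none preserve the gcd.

Old gcd = 2; gcd of others (without N[1]) = 2
New gcd for candidate v: gcd(2, v). Preserves old gcd iff gcd(2, v) = 2.
  Option A: v=80, gcd(2,80)=2 -> preserves
  Option B: v=15, gcd(2,15)=1 -> changes
  Option C: v=73, gcd(2,73)=1 -> changes
  Option D: v=51, gcd(2,51)=1 -> changes
  Option E: v=41, gcd(2,41)=1 -> changes

Answer: A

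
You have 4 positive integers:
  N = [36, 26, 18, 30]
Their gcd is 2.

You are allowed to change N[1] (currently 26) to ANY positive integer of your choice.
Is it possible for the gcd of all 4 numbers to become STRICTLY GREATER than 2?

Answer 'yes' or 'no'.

Answer: yes

Derivation:
Current gcd = 2
gcd of all OTHER numbers (without N[1]=26): gcd([36, 18, 30]) = 6
The new gcd after any change is gcd(6, new_value).
This can be at most 6.
Since 6 > old gcd 2, the gcd CAN increase (e.g., set N[1] = 6).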